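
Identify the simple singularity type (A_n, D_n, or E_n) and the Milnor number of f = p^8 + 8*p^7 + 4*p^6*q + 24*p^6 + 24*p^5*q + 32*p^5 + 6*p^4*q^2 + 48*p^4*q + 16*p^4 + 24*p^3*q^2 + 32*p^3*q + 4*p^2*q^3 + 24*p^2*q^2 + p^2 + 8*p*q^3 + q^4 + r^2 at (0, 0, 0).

Type A3, Milnor number mu = 3.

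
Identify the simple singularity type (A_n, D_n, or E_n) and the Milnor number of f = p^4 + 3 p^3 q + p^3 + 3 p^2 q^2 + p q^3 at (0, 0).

Type E_7, Milnor number mu = 7.

The Hessian of f at 0 has rank 0. Corank 2; j^3 = p^3 is a perfect cube, so E-series; the 4-jet and mu = 7 give E_7.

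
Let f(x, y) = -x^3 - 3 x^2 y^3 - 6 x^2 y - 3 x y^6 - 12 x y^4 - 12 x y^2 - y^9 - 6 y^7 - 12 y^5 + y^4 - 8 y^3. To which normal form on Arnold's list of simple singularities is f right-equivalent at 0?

E6

The Hessian of f at 0 has rank 0. Corank 2; j^3 = -(x + 2*y)^3 is a perfect cube, so E-series; the 4-jet and mu = 6 give E_6.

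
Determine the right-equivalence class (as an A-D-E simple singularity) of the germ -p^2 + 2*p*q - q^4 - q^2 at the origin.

A3

The Hessian of f at 0 is [[-2, 2], [2, -2]] with rank 1, so corank 1. A Groebner basis of the Jacobian ideal J(f) in C{p,q} is {q^3, p - q}; counting standard monomials gives mu = 3. Corank 1: A-series; mu = 3 gives A_3.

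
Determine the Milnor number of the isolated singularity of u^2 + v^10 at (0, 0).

9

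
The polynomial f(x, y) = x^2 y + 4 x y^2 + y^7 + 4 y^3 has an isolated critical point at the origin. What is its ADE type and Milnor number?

The Hessian of f at 0 has rank 0. Corank 2; j^3 = y*(x + 2*y)^2 has shape L^2 M (L != M), so D-series; mu = 8 gives D_8.

Type D_8, Milnor number mu = 8.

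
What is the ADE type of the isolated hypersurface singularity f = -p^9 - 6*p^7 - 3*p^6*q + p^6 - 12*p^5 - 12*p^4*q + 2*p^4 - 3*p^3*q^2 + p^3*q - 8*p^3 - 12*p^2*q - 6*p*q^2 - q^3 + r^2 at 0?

E7

The Hessian of f at 0 has rank 1. Corank 2; j^3 = -(2*p + q)^3 is a perfect cube, so E-series; the 4-jet and mu = 7 give E_7.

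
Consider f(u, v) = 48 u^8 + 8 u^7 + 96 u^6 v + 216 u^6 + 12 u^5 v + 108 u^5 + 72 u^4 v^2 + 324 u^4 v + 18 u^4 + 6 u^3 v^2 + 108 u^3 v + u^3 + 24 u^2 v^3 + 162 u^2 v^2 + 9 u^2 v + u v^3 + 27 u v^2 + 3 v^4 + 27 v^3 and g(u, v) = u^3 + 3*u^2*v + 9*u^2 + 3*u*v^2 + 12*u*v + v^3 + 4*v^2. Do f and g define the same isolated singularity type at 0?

The Hessian of f at 0 is [[0, 0], [0, 0]] with rank 0, so corank 2. A Groebner basis of the Jacobian ideal J(f) in C{u,v} is {-u^2/2874 - u*v/479 + v^4 - v^3/8622 - 3*v^2/958, u^3 + 485*u^2/958 + 1455*u*v/479 + 78083*v^3/2874 + 4365*v^2/958, u^2*v - 971*u^2/8622 - 971*u*v/1437 - 233765*v^3/25866 - 971*v^2/958, 9*u^2/479 + u*v^2 + 54*u*v/479 + 1440*v^3/479 + 81*v^2/479}; counting standard monomials gives mu = 7. Corank 2; j^3 = (u + 3*v)^3 is a perfect cube, so E-series; the 4-jet and mu = 7 give E_7. The Hessian of g at 0 is [[18, 12], [12, 8]] with rank 1, so corank 1. A Groebner basis of the Jacobian ideal J(g) in C{u,v} is {v^2, u + 2*v/3}; counting standard monomials gives mu = 2. Corank 1: A-series; mu = 2 gives A_2. f is E_7 but g is A_2, hence not right-equivalent.

No.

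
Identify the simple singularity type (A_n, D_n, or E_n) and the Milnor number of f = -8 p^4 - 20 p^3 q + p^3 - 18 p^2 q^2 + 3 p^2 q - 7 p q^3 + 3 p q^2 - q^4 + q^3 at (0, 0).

The Hessian of f at 0 has rank 0. Corank 2; j^3 = (p + q)^3 is a perfect cube, so E-series; the 4-jet and mu = 7 give E_7.

Type E_{7}, Milnor number mu = 7.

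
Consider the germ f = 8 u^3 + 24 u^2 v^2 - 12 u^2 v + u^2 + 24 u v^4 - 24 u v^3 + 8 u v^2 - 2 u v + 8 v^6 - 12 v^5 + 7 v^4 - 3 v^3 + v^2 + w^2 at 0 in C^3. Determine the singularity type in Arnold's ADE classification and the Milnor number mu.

Type A2, Milnor number mu = 2.

The Hessian of f at 0 is [[2, -2, 0], [-2, 2, 0], [0, 0, 2]] with rank 2, so corank 1. A Groebner basis of the Jacobian ideal J(f) in C{u,v,w} is {v^2, u - v, w}; counting standard monomials gives mu = 2. Corank 1: A-series; mu = 2 gives A_2.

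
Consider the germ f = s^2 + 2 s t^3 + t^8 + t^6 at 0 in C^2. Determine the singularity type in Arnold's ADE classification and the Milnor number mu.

The Hessian of f at 0 is [[2, 0], [0, 0]] with rank 1, so corank 1. A Groebner basis of the Jacobian ideal J(f) in C{s,t} is {s^3, s^2*t, s + t^3}; counting standard monomials gives mu = 7. Corank 1: A-series; mu = 7 gives A_7.

Type A7, Milnor number mu = 7.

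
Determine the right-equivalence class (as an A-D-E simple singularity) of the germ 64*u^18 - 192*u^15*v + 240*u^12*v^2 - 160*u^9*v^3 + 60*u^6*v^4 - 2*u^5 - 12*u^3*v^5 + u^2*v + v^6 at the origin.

D_7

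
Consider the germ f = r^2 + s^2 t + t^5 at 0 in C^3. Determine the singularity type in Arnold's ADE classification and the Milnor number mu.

Type D_6, Milnor number mu = 6.

The Hessian of f at 0 has rank 1. Corank 2; j^3 = s^2*t has shape L^2 M (L != M), so D-series; mu = 6 gives D_6.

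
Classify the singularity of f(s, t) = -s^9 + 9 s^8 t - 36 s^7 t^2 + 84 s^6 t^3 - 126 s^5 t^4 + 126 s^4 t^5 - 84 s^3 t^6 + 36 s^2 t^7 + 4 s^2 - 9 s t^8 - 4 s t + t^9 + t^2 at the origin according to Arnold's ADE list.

The Hessian of f at 0 has rank 1. Corank 1: A-series; mu = 8 gives A_8.

A_8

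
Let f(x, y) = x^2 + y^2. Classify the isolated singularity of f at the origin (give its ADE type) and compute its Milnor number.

The Hessian of f at 0 has rank 2. Corank 0: nondegenerate Morse point, so A_1.

Type A_1, Milnor number mu = 1.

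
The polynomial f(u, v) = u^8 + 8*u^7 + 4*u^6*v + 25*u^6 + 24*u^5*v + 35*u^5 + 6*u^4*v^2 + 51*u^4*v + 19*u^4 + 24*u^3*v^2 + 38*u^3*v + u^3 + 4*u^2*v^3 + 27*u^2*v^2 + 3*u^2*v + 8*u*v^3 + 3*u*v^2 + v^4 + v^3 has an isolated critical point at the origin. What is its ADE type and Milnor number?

The Hessian of f at 0 has rank 0. Corank 2; j^3 = (u + v)^3 is a perfect cube, so E-series; the 4-jet and mu = 6 give E_6.

Type E_6, Milnor number mu = 6.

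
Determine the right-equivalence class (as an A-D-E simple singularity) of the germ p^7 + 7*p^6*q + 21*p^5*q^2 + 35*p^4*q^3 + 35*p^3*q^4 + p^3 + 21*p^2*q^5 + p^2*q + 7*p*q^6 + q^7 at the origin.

D_8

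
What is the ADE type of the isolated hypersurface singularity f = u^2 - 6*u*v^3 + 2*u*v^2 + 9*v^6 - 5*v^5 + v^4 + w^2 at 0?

A_{4}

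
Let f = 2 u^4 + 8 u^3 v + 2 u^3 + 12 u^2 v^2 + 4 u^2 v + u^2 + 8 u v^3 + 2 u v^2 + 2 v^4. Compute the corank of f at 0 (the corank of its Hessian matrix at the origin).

1

Hessian at 0 has rank 1.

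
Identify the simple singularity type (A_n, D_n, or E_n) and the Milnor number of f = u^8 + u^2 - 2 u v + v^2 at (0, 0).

Type A_{7}, Milnor number mu = 7.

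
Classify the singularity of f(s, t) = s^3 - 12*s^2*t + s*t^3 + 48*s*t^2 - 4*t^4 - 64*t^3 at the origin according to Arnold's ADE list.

E_{7}

The Hessian of f at 0 has rank 0. Corank 2; j^3 = (s - 4*t)^3 is a perfect cube, so E-series; the 4-jet and mu = 7 give E_7.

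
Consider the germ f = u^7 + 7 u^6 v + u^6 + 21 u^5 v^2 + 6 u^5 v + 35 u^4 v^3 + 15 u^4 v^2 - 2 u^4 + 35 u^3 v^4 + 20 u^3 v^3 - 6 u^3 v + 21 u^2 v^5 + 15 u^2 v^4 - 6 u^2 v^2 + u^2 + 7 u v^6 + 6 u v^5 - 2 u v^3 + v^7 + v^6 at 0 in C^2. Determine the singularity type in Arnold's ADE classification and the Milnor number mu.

The Hessian of f at 0 is [[2, 0], [0, 0]] with rank 1, so corank 1. A Groebner basis of the Jacobian ideal J(f) in C{u,v} is {-u*v + v^4, u*v^2 - u/3 + v^3/3, u^2}; counting standard monomials gives mu = 6. Corank 1: A-series; mu = 6 gives A_6.

Type A_{6}, Milnor number mu = 6.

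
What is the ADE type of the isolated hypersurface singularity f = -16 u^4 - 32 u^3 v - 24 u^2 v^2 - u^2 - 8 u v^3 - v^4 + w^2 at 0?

A_3

The Hessian of f at 0 has rank 2. Corank 1: A-series; mu = 3 gives A_3.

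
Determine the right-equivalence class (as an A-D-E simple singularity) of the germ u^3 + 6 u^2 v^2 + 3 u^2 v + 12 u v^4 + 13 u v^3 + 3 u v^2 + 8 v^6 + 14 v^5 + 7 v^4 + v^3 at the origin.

E7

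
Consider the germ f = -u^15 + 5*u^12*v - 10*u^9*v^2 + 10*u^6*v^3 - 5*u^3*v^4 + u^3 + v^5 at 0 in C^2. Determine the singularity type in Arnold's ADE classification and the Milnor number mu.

Type E8, Milnor number mu = 8.

The Hessian of f at 0 is [[0, 0], [0, 0]] with rank 0, so corank 2. A Groebner basis of the Jacobian ideal J(f) in C{u,v} is {v^4, u^2}; counting standard monomials gives mu = 8. Corank 2; j^3 = u^3 is a perfect cube, so E-series; the 5-jet and mu = 8 give E_8.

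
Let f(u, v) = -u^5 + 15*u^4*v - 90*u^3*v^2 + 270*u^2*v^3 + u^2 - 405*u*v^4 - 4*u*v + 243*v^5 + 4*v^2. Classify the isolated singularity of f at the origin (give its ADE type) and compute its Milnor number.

Type A4, Milnor number mu = 4.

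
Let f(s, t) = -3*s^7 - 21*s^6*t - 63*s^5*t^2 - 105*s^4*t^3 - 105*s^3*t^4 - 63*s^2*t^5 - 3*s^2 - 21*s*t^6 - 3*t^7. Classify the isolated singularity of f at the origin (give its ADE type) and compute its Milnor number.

The Hessian of f at 0 is [[-6, 0], [0, 0]] with rank 1, so corank 1. A Groebner basis of the Jacobian ideal J(f) in C{s,t} is {t^6, s}; counting standard monomials gives mu = 6. Corank 1: A-series; mu = 6 gives A_6.

Type A_{6}, Milnor number mu = 6.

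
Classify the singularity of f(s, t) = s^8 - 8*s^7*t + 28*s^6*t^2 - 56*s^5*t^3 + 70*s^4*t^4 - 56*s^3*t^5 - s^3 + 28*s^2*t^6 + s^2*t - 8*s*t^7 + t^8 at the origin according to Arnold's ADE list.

D9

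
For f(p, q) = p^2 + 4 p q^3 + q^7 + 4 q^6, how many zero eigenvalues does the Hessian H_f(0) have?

Hessian at 0 has rank 1.

1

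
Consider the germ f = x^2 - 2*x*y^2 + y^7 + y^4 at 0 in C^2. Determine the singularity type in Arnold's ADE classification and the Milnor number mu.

Type A_6, Milnor number mu = 6.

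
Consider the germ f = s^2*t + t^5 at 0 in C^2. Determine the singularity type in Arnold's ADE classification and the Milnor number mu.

Type D_{6}, Milnor number mu = 6.

The Hessian of f at 0 has rank 0. Corank 2; j^3 = s^2*t has shape L^2 M (L != M), so D-series; mu = 6 gives D_6.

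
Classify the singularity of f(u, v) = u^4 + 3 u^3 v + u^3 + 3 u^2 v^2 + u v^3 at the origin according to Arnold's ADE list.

E_{7}

The Hessian of f at 0 has rank 0. Corank 2; j^3 = u^3 is a perfect cube, so E-series; the 4-jet and mu = 7 give E_7.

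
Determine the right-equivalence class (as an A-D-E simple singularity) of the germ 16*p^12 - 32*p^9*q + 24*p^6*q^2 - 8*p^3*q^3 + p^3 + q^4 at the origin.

E_{6}

The Hessian of f at 0 is [[0, 0], [0, 0]] with rank 0, so corank 2. A Groebner basis of the Jacobian ideal J(f) in C{p,q} is {q^3, p^2}; counting standard monomials gives mu = 6. Corank 2; j^3 = p^3 is a perfect cube, so E-series; the 4-jet and mu = 6 give E_6.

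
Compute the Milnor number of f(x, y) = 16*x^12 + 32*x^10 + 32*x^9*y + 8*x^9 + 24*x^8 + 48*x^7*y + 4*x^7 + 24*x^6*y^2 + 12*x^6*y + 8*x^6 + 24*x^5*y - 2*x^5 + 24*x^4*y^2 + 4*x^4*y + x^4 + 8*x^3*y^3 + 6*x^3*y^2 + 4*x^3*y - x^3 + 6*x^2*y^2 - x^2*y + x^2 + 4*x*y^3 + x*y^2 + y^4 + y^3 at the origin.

2

The Hessian of f at 0 is [[2, 0], [0, 0]] with rank 1, so corank 1. A Groebner basis of the Jacobian ideal J(f) in C{x,y} is {y^2, x}; counting standard monomials gives mu = 2. Corank 1: A-series; mu = 2 gives A_2.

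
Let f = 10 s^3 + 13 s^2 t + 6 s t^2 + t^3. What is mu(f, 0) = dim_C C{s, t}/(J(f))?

4

The Hessian of f at 0 is [[0, 0], [0, 0]] with rank 0, so corank 2. A Groebner basis of the Jacobian ideal J(f) in C{s,t} is {t^3, s^2 - 3*t^2/11, s*t + 6*t^2/11}; counting standard monomials gives mu = 4. Corank 2; j^3 = (2*s + t)*(5*s^2 + 4*s*t + t^2) splits into three distinct lines over C (the quadratic factor has nonzero discriminant), so D_4.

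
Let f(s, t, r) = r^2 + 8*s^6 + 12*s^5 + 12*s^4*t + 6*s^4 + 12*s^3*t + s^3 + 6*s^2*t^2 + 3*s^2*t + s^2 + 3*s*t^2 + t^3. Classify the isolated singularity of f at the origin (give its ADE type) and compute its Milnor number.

The Hessian of f at 0 is [[2, 0, 0], [0, 0, 0], [0, 0, 2]] with rank 2, so corank 1. A Groebner basis of the Jacobian ideal J(f) in C{s,t,r} is {t^2, s, r}; counting standard monomials gives mu = 2. Corank 1: A-series; mu = 2 gives A_2.

Type A_{2}, Milnor number mu = 2.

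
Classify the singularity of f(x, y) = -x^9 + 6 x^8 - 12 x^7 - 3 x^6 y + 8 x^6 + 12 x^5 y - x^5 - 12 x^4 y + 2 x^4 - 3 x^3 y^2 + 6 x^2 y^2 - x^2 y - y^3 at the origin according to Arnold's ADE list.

D_{4}

The Hessian of f at 0 has rank 0. Corank 2; j^3 = -y*(x^2 + y^2) splits into three distinct lines over C (the quadratic factor has nonzero discriminant), so D_4.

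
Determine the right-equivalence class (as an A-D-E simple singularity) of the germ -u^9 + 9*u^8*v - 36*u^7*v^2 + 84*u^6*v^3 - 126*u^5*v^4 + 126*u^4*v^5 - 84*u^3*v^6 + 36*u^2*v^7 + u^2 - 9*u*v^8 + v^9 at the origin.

The Hessian of f at 0 has rank 1. Corank 1: A-series; mu = 8 gives A_8.

A_{8}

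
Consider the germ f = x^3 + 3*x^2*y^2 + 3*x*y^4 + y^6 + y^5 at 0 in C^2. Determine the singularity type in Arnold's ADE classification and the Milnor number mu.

Type E_{8}, Milnor number mu = 8.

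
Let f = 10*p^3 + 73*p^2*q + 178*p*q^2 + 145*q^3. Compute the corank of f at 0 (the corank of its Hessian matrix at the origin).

2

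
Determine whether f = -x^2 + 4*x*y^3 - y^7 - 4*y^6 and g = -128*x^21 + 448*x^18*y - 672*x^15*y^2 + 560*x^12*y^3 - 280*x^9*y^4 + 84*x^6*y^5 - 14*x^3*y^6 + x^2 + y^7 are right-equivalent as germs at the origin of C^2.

Yes.

The Hessian of f at 0 has rank 1. Corank 1: A-series; mu = 6 gives A_6. The Hessian of g at 0 has rank 1. Corank 1: A-series; mu = 6 gives A_6. Both have type A_6, hence right-equivalent.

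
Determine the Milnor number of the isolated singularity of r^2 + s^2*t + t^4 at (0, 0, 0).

The Hessian of f at 0 has rank 1. Corank 2; j^3 = s^2*t has shape L^2 M (L != M), so D-series; mu = 5 gives D_5.

5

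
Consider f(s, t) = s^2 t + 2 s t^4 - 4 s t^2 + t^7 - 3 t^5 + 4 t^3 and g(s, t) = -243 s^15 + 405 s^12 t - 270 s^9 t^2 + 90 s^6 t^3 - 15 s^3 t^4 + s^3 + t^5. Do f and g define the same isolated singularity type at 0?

No.

The Hessian of f at 0 has rank 0. Corank 2; j^3 = t*(s - 2*t)^2 has shape L^2 M (L != M), so D-series; mu = 6 gives D_6. The Hessian of g at 0 has rank 0. Corank 2; j^3 = s^3 is a perfect cube, so E-series; the 5-jet and mu = 8 give E_8. f is D_6 but g is E_8, hence not right-equivalent.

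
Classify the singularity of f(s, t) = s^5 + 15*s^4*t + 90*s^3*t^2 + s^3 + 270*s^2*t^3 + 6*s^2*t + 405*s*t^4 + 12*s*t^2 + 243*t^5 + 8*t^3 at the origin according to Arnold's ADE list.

The Hessian of f at 0 has rank 0. Corank 2; j^3 = (s + 2*t)^3 is a perfect cube, so E-series; the 5-jet and mu = 8 give E_8.

E_{8}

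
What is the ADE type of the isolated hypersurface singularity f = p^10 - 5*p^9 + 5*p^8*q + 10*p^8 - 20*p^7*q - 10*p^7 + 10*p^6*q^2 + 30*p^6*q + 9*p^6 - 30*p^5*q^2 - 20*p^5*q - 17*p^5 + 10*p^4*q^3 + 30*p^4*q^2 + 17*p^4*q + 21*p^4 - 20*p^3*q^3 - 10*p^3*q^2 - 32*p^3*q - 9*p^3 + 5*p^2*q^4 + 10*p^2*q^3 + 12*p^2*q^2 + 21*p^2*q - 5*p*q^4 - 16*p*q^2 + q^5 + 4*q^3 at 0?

D_{6}

The Hessian of f at 0 is [[0, 0], [0, 0]] with rank 0, so corank 2. A Groebner basis of the Jacobian ideal J(f) in C{p,q} is {p^3 - 111*p^2/59 + 89*p*q/59 - 10*q^2/59, p^2*q - 45*p^2/118 - 117*p*q/118 + 49*q^2/59, 729*p^2/236 + p*q^2 - 1503*p*q/236 + 339*q^2/118, 81*p^2/8 - 135*p*q/8 + q^3 + 27*q^2/4}; counting standard monomials gives mu = 6. Corank 2; j^3 = -(p - q)*(3*p - 2*q)^2 has shape L^2 M (L != M), so D-series; mu = 6 gives D_6.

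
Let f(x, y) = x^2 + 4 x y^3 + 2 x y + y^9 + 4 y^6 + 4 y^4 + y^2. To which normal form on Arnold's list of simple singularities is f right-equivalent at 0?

A8

The Hessian of f at 0 has rank 1. Corank 1: A-series; mu = 8 gives A_8.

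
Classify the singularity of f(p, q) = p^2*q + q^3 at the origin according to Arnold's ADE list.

The Hessian of f at 0 is [[0, 0], [0, 0]] with rank 0, so corank 2. A Groebner basis of the Jacobian ideal J(f) in C{p,q} is {q^3, p^2 + 3*q^2, p*q}; counting standard monomials gives mu = 4. Corank 2; j^3 = q*(p^2 + q^2) splits into three distinct lines over C (the quadratic factor has nonzero discriminant), so D_4.

D_{4}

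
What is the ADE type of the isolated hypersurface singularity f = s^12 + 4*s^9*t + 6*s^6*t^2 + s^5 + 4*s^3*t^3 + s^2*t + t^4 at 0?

D5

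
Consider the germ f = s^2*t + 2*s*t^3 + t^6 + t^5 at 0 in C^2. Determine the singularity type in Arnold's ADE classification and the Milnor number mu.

Type D7, Milnor number mu = 7.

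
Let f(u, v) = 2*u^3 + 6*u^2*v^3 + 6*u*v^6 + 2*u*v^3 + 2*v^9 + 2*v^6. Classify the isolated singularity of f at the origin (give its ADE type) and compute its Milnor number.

Type E_7, Milnor number mu = 7.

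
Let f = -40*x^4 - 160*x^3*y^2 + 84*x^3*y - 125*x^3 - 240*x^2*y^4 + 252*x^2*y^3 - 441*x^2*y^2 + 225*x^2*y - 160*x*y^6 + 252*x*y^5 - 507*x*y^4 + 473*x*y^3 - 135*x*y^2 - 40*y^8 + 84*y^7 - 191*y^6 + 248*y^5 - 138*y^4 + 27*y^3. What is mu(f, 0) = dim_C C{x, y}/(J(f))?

7

The Hessian of f at 0 is [[0, 0], [0, 0]] with rank 0, so corank 2. A Groebner basis of the Jacobian ideal J(f) in C{x,y} is {-390625*x^2/388957 + 468750*x*y/388957 + y^4 - 125*y^3/1166871 - 140625*y^2/388957, x^3 + 421050*x^2/388957 - 505260*x*y/388957 - 419849*y^3/1944785 + 151578*y^2/388957, x^2*y + 1403375*x^2/1166871 - 561350*x*y/388957 - 6298858*y^3/17503065 + 168405*y^2/388957, 1169375*x^2/1166871 + x*y^2 - 467750*x*y/388957 - 10499968*y^3/17503065 + 140325*y^2/388957}; counting standard monomials gives mu = 7. Corank 2; j^3 = -(5*x - 3*y)^3 is a perfect cube, so E-series; the 4-jet and mu = 7 give E_7.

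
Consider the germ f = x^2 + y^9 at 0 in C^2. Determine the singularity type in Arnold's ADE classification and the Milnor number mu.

Type A_8, Milnor number mu = 8.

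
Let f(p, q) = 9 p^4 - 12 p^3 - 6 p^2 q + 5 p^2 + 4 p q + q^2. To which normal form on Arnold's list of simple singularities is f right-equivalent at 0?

A_{1}

The Hessian of f at 0 is [[10, 4], [4, 2]] with rank 2, so corank 0. A Groebner basis of the Jacobian ideal J(f) in C{p,q} is {p, q}; counting standard monomials gives mu = 1. Corank 0: nondegenerate Morse point, so A_1.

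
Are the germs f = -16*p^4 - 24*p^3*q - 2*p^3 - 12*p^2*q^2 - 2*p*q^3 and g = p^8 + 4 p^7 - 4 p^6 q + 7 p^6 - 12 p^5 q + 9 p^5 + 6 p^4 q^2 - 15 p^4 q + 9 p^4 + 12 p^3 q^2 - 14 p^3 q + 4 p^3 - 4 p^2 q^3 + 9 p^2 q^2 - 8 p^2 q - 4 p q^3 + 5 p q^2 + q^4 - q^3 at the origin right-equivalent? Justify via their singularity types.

No.

The Hessian of f at 0 has rank 0. Corank 2; j^3 = -2*p^3 is a perfect cube, so E-series; the 4-jet and mu = 7 give E_7. The Hessian of g at 0 has rank 0. Corank 2; j^3 = (p - q)*(2*p - q)^2 has shape L^2 M (L != M), so D-series; mu = 5 gives D_5. f is E_7 but g is D_5, hence not right-equivalent.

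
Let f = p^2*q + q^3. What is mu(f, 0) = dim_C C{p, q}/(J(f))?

4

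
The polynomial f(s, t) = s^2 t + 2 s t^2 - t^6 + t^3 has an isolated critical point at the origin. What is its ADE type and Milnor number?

Type D_7, Milnor number mu = 7.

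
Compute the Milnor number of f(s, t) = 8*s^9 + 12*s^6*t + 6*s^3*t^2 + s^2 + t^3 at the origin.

The Hessian of f at 0 is [[2, 0], [0, 0]] with rank 1, so corank 1. A Groebner basis of the Jacobian ideal J(f) in C{s,t} is {t^2, s}; counting standard monomials gives mu = 2. Corank 1: A-series; mu = 2 gives A_2.

2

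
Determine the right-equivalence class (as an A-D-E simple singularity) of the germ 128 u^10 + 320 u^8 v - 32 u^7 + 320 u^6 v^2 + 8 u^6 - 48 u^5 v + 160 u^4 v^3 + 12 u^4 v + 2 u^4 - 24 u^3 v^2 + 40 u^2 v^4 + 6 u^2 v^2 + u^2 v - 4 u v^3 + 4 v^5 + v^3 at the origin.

D4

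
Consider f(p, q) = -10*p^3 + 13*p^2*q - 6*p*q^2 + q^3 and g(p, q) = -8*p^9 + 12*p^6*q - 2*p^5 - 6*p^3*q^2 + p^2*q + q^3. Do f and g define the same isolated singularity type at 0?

The Hessian of f at 0 has rank 0. Corank 2; j^3 = -(2*p - q)*(5*p^2 - 4*p*q + q^2) splits into three distinct lines over C (the quadratic factor has nonzero discriminant), so D_4. The Hessian of g at 0 has rank 0. Corank 2; j^3 = q*(p^2 + q^2) splits into three distinct lines over C (the quadratic factor has nonzero discriminant), so D_4. Both have type D_4, hence right-equivalent.

Yes.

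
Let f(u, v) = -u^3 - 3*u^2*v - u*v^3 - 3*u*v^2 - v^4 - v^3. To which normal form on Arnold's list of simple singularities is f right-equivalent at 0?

E7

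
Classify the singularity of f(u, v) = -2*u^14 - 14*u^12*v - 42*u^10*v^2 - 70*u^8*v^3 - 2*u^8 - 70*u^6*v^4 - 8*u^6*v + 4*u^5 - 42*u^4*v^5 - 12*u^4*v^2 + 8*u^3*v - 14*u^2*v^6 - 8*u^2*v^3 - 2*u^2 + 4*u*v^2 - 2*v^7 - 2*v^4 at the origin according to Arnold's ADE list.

A6

The Hessian of f at 0 is [[-4, 0], [0, 0]] with rank 1, so corank 1. A Groebner basis of the Jacobian ideal J(f) in C{u,v} is {u^3, u^2*v - u/2 + v^2/2, -u^2 + u*v^2, -u*v + v^3}; counting standard monomials gives mu = 6. Corank 1: A-series; mu = 6 gives A_6.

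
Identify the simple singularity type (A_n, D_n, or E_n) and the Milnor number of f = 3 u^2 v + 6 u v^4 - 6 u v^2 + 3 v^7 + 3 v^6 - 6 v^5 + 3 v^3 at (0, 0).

Type D_{7}, Milnor number mu = 7.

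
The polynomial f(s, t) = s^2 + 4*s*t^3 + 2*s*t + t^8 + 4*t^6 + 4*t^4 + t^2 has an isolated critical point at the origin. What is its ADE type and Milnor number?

Type A_{7}, Milnor number mu = 7.

The Hessian of f at 0 is [[2, 2], [2, 2]] with rank 1, so corank 1. A Groebner basis of the Jacobian ideal J(f) in C{s,t} is {s^3 - 3*s*t^2 + s + t, s^2*t + 2*s*t^2 - s/2 - t/2, s/2 + t^3 + t/2}; counting standard monomials gives mu = 7. Corank 1: A-series; mu = 7 gives A_7.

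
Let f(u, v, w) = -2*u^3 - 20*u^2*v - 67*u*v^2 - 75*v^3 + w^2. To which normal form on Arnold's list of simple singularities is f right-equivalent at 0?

D_4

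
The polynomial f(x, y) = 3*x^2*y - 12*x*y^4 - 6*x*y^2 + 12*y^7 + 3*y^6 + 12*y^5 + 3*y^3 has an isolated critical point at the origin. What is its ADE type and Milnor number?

Type D_7, Milnor number mu = 7.

The Hessian of f at 0 has rank 0. Corank 2; j^3 = 3*y*(x - y)^2 has shape L^2 M (L != M), so D-series; mu = 7 gives D_7.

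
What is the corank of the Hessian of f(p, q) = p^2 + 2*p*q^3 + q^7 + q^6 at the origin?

1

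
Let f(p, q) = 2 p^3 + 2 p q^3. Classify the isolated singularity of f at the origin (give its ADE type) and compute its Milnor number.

Type E_7, Milnor number mu = 7.

The Hessian of f at 0 has rank 0. Corank 2; j^3 = 2*p^3 is a perfect cube, so E-series; the 4-jet and mu = 7 give E_7.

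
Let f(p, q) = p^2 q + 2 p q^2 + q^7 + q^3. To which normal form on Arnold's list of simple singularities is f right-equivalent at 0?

D_{8}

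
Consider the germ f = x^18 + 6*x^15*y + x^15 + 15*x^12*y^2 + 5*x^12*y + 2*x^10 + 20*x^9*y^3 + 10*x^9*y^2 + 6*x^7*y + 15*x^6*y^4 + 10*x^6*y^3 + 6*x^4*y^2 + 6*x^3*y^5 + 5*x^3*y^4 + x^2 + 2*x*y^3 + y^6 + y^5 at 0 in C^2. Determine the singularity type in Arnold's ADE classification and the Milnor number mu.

The Hessian of f at 0 has rank 1. Corank 1: A-series; mu = 4 gives A_4.

Type A4, Milnor number mu = 4.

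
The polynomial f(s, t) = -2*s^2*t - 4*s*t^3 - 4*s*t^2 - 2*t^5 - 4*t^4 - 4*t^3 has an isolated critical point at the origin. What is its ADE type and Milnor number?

The Hessian of f at 0 is [[0, 0], [0, 0]] with rank 0, so corank 2. A Groebner basis of the Jacobian ideal J(f) in C{s,t} is {t^3, s^2 + 2*t^2, s*t + t^2}; counting standard monomials gives mu = 4. Corank 2; j^3 = -2*t*(s^2 + 2*s*t + 2*t^2) splits into three distinct lines over C (the quadratic factor has nonzero discriminant), so D_4.

Type D_{4}, Milnor number mu = 4.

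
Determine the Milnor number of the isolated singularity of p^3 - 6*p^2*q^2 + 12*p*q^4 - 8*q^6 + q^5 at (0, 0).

The Hessian of f at 0 has rank 0. Corank 2; j^3 = p^3 is a perfect cube, so E-series; the 5-jet and mu = 8 give E_8.

8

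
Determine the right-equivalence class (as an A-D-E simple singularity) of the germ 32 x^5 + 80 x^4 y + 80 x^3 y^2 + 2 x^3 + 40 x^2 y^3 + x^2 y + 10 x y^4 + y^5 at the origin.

D_6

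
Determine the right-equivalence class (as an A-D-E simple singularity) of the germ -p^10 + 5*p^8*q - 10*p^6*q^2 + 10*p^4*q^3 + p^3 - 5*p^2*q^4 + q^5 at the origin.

E_8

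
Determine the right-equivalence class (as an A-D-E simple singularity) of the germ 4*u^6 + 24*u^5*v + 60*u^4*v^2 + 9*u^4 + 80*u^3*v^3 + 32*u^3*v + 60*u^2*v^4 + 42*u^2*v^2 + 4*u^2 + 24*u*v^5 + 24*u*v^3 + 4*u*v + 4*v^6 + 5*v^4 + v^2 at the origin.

A_3

The Hessian of f at 0 has rank 1. Corank 1: A-series; mu = 3 gives A_3.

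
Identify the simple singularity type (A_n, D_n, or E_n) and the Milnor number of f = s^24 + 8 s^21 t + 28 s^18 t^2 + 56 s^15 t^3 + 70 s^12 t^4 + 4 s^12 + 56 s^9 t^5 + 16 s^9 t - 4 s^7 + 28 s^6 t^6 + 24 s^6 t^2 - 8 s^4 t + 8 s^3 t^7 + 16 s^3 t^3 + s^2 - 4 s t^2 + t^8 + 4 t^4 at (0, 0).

Type A7, Milnor number mu = 7.

The Hessian of f at 0 is [[2, 0], [0, 0]] with rank 1, so corank 1. A Groebner basis of the Jacobian ideal J(f) in C{s,t} is {s^4, s^3*t, -s/2 + t^2}; counting standard monomials gives mu = 7. Corank 1: A-series; mu = 7 gives A_7.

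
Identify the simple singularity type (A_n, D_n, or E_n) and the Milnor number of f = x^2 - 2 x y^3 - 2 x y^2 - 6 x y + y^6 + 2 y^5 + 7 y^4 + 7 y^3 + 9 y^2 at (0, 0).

Type A_{2}, Milnor number mu = 2.

The Hessian of f at 0 is [[2, -6], [-6, 18]] with rank 1, so corank 1. A Groebner basis of the Jacobian ideal J(f) in C{x,y} is {y^2, x - 3*y}; counting standard monomials gives mu = 2. Corank 1: A-series; mu = 2 gives A_2.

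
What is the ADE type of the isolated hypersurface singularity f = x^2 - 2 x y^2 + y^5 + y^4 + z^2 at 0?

A4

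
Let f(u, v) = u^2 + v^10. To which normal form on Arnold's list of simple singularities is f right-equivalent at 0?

The Hessian of f at 0 is [[2, 0], [0, 0]] with rank 1, so corank 1. A Groebner basis of the Jacobian ideal J(f) in C{u,v} is {v^9, u}; counting standard monomials gives mu = 9. Corank 1: A-series; mu = 9 gives A_9.

A9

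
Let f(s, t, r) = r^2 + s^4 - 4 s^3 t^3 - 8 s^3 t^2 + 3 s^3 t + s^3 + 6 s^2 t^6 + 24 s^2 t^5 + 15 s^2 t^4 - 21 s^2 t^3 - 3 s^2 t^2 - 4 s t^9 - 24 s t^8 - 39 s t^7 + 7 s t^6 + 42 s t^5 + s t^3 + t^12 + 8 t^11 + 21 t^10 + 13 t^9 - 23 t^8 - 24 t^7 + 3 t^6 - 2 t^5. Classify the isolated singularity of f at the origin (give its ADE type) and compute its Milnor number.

Type E_{7}, Milnor number mu = 7.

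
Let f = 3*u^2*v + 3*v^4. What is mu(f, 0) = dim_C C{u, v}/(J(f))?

The Hessian of f at 0 has rank 0. Corank 2; j^3 = 3*u^2*v has shape L^2 M (L != M), so D-series; mu = 5 gives D_5.

5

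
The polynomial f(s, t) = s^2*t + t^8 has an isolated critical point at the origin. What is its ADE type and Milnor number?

The Hessian of f at 0 is [[0, 0], [0, 0]] with rank 0, so corank 2. A Groebner basis of the Jacobian ideal J(f) in C{s,t} is {s^2/8 + t^7, s^3, s*t}; counting standard monomials gives mu = 9. Corank 2; j^3 = s^2*t has shape L^2 M (L != M), so D-series; mu = 9 gives D_9.

Type D_{9}, Milnor number mu = 9.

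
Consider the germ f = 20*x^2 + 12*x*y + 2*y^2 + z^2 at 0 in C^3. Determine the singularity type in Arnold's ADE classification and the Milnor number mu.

The Hessian of f at 0 has rank 3. Corank 0: nondegenerate Morse point, so A_1.

Type A1, Milnor number mu = 1.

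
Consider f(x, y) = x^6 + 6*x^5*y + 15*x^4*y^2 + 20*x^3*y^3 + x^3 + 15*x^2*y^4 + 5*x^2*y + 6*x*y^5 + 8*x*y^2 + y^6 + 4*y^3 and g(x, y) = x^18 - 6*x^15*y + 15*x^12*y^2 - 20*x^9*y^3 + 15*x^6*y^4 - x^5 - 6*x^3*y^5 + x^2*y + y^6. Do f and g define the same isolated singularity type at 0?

Yes.

The Hessian of f at 0 is [[0, 0], [0, 0]] with rank 0, so corank 2. A Groebner basis of the Jacobian ideal J(f) in C{x,y} is {-x*y/6 + y^5 - y^2/3, x*y^2 + 2*y^3, x^2 + 3*x*y + 2*y^2}; counting standard monomials gives mu = 7. Corank 2; j^3 = (x + y)*(x + 2*y)^2 has shape L^2 M (L != M), so D-series; mu = 7 gives D_7. The Hessian of g at 0 is [[0, 0], [0, 0]] with rank 0, so corank 2. A Groebner basis of the Jacobian ideal J(g) in C{x,y} is {x^2/6 + y^5, x^3, x*y}; counting standard monomials gives mu = 7. Corank 2; j^3 = x^2*y has shape L^2 M (L != M), so D-series; mu = 7 gives D_7. Both have type D_7, hence right-equivalent.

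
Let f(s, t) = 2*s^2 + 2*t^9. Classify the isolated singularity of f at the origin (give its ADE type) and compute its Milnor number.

Type A8, Milnor number mu = 8.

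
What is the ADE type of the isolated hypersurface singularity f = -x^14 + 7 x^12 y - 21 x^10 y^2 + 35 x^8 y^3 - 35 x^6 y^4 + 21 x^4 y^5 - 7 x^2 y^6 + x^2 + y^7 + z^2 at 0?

The Hessian of f at 0 is [[2, 0, 0], [0, 0, 0], [0, 0, 2]] with rank 2, so corank 1. A Groebner basis of the Jacobian ideal J(f) in C{x,y,z} is {y^6, x, z}; counting standard monomials gives mu = 6. Corank 1: A-series; mu = 6 gives A_6.

A_6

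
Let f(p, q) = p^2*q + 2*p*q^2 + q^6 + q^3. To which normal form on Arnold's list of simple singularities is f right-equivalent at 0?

The Hessian of f at 0 has rank 0. Corank 2; j^3 = q*(p + q)^2 has shape L^2 M (L != M), so D-series; mu = 7 gives D_7.

D_7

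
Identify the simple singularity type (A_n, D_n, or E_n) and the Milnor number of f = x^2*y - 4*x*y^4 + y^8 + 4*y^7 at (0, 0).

Type D_{9}, Milnor number mu = 9.

The Hessian of f at 0 has rank 0. Corank 2; j^3 = x^2*y has shape L^2 M (L != M), so D-series; mu = 9 gives D_9.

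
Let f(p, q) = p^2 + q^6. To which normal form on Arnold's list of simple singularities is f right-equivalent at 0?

The Hessian of f at 0 is [[2, 0], [0, 0]] with rank 1, so corank 1. A Groebner basis of the Jacobian ideal J(f) in C{p,q} is {q^5, p}; counting standard monomials gives mu = 5. Corank 1: A-series; mu = 5 gives A_5.

A5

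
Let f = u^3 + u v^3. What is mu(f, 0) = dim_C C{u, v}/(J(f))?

The Hessian of f at 0 is [[0, 0], [0, 0]] with rank 0, so corank 2. A Groebner basis of the Jacobian ideal J(f) in C{u,v} is {u^3, u*v^2, 3*u^2 + v^3}; counting standard monomials gives mu = 7. Corank 2; j^3 = u^3 is a perfect cube, so E-series; the 4-jet and mu = 7 give E_7.

7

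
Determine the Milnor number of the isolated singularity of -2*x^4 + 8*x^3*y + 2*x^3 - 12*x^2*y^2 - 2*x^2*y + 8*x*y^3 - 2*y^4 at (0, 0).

5

The Hessian of f at 0 has rank 0. Corank 2; j^3 = 2*x^2*(x - y) has shape L^2 M (L != M), so D-series; mu = 5 gives D_5.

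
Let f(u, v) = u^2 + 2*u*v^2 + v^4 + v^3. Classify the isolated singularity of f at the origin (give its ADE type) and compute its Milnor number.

The Hessian of f at 0 has rank 1. Corank 1: A-series; mu = 2 gives A_2.

Type A_2, Milnor number mu = 2.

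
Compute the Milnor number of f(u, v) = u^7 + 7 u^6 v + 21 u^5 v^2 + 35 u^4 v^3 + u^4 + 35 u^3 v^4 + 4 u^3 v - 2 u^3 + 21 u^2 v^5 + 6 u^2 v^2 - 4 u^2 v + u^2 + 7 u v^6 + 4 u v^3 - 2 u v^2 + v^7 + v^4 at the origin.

The Hessian of f at 0 is [[2, 0], [0, 0]] with rank 1, so corank 1. A Groebner basis of the Jacobian ideal J(f) in C{u,v} is {-14*u*v/3 + 5*u/3 + v^4 + 4*v^3/3 - 5*v^2/3, u*v^2 - 4*u*v/3 + u/3 + 2*v^3/3 - v^2/3, u^2 + 2*u*v - u + v^2}; counting standard monomials gives mu = 6. Corank 1: A-series; mu = 6 gives A_6.

6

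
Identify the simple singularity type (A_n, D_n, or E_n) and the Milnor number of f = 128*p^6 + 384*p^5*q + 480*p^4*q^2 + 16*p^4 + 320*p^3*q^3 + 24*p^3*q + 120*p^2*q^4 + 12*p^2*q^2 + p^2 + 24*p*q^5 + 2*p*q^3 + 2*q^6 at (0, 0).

Type A_5, Milnor number mu = 5.

The Hessian of f at 0 has rank 1. Corank 1: A-series; mu = 5 gives A_5.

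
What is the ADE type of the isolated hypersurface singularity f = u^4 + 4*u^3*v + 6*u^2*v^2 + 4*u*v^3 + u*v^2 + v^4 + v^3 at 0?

The Hessian of f at 0 is [[0, 0], [0, 0]] with rank 0, so corank 2. A Groebner basis of the Jacobian ideal J(f) in C{u,v} is {u^3 + v^2/4, v^3, u*v + v^2}; counting standard monomials gives mu = 5. Corank 2; j^3 = v^2*(u + v) has shape L^2 M (L != M), so D-series; mu = 5 gives D_5.

D_5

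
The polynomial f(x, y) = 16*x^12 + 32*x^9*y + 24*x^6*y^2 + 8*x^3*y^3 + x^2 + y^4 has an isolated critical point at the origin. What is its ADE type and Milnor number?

Type A_{3}, Milnor number mu = 3.

The Hessian of f at 0 has rank 1. Corank 1: A-series; mu = 3 gives A_3.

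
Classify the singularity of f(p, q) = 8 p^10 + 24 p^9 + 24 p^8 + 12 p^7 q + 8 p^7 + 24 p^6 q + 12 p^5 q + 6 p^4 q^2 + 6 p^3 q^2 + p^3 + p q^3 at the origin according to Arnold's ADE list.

The Hessian of f at 0 is [[0, 0], [0, 0]] with rank 0, so corank 2. A Groebner basis of the Jacobian ideal J(f) in C{p,q} is {p^3, p*q^2, 3*p^2 + q^3}; counting standard monomials gives mu = 7. Corank 2; j^3 = p^3 is a perfect cube, so E-series; the 4-jet and mu = 7 give E_7.

E_7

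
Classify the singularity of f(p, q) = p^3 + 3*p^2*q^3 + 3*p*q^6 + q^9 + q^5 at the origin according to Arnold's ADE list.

E_8

The Hessian of f at 0 has rank 0. Corank 2; j^3 = p^3 is a perfect cube, so E-series; the 5-jet and mu = 8 give E_8.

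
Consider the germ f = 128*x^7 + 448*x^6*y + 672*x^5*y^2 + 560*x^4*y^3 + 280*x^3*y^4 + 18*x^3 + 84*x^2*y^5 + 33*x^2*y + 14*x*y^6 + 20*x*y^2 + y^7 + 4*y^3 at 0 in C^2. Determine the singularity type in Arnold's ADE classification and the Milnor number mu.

The Hessian of f at 0 has rank 0. Corank 2; j^3 = (2*x + y)*(3*x + 2*y)^2 has shape L^2 M (L != M), so D-series; mu = 8 gives D_8.

Type D8, Milnor number mu = 8.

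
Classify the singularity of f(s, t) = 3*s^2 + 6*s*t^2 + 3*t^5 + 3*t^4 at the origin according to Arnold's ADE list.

A4

The Hessian of f at 0 has rank 1. Corank 1: A-series; mu = 4 gives A_4.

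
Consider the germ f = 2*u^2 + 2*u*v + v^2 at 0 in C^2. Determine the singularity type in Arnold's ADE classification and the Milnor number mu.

The Hessian of f at 0 has rank 2. Corank 0: nondegenerate Morse point, so A_1.

Type A_1, Milnor number mu = 1.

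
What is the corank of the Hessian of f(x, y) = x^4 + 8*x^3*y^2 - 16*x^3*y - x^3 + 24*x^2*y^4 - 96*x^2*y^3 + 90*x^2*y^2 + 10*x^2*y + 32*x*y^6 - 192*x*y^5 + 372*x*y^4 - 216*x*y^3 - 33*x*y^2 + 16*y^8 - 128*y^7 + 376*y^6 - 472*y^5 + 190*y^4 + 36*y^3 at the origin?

The Hessian at 0 is [[0, 0], [0, 0]] of rank 0; hence corank 2.

2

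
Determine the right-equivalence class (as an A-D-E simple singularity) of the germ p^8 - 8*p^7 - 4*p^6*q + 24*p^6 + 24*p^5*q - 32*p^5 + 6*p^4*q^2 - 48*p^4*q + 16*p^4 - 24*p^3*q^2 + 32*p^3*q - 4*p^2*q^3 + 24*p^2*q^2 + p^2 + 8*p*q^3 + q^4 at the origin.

The Hessian of f at 0 is [[2, 0], [0, 0]] with rank 1, so corank 1. A Groebner basis of the Jacobian ideal J(f) in C{p,q} is {q^3, p}; counting standard monomials gives mu = 3. Corank 1: A-series; mu = 3 gives A_3.

A3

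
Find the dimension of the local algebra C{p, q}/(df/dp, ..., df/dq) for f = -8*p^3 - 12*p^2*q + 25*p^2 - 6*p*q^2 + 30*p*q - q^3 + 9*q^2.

2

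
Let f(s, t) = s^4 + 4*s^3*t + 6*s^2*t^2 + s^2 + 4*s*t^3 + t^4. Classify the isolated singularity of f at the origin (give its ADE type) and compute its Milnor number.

The Hessian of f at 0 is [[2, 0], [0, 0]] with rank 1, so corank 1. A Groebner basis of the Jacobian ideal J(f) in C{s,t} is {t^3, s}; counting standard monomials gives mu = 3. Corank 1: A-series; mu = 3 gives A_3.

Type A3, Milnor number mu = 3.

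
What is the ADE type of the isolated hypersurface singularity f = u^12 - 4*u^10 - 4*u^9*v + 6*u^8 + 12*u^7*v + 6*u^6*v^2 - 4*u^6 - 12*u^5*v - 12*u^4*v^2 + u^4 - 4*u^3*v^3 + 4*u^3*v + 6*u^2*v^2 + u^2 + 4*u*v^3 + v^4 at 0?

A3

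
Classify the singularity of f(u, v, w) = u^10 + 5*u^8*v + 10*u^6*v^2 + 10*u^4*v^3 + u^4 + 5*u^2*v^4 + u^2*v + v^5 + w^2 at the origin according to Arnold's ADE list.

D_{6}

The Hessian of f at 0 is [[0, 0, 0], [0, 0, 0], [0, 0, 2]] with rank 1, so corank 2. A Groebner basis of the Jacobian ideal J(f) in C{u,v,w} is {u^2/5 + v^4, u^3, u*v, w}; counting standard monomials gives mu = 6. Corank 2; j^3 = u^2*v has shape L^2 M (L != M), so D-series; mu = 6 gives D_6.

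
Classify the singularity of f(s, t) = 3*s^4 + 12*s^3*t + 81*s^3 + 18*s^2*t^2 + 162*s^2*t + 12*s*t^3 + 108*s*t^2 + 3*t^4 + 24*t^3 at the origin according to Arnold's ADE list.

The Hessian of f at 0 has rank 0. Corank 2; j^3 = 3*(3*s + 2*t)^3 is a perfect cube, so E-series; the 4-jet and mu = 6 give E_6.

E_{6}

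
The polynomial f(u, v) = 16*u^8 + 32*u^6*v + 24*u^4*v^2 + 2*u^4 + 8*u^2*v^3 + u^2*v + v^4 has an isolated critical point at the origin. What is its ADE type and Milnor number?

Type D_5, Milnor number mu = 5.

The Hessian of f at 0 has rank 0. Corank 2; j^3 = u^2*v has shape L^2 M (L != M), so D-series; mu = 5 gives D_5.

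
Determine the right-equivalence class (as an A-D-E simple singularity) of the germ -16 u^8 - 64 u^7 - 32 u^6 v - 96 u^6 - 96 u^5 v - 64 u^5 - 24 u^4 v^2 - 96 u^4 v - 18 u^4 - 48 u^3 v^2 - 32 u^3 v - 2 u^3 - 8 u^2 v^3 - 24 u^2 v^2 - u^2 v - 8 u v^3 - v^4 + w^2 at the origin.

D_5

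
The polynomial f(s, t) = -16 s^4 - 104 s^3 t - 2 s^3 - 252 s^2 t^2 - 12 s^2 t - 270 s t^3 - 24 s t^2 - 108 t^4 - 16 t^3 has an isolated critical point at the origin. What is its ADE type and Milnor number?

Type E7, Milnor number mu = 7.

The Hessian of f at 0 has rank 0. Corank 2; j^3 = -2*(s + 2*t)^3 is a perfect cube, so E-series; the 4-jet and mu = 7 give E_7.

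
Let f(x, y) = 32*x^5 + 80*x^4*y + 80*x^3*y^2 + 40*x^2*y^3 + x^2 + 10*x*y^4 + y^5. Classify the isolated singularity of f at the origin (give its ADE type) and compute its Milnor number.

Type A_4, Milnor number mu = 4.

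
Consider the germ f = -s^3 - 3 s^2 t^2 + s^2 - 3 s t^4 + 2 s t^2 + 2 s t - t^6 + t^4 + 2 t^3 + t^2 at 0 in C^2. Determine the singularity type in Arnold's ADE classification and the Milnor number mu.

Type A_{2}, Milnor number mu = 2.

The Hessian of f at 0 has rank 1. Corank 1: A-series; mu = 2 gives A_2.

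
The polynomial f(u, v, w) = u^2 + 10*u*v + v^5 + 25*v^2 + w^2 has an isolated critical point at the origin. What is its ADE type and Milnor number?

Type A4, Milnor number mu = 4.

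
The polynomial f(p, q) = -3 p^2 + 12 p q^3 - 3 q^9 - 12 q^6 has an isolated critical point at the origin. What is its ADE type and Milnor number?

The Hessian of f at 0 has rank 1. Corank 1: A-series; mu = 8 gives A_8.

Type A8, Milnor number mu = 8.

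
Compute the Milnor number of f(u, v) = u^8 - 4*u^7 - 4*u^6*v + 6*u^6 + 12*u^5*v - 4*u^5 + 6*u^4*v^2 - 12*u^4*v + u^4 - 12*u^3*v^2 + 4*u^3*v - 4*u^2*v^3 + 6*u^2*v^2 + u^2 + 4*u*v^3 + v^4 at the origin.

The Hessian of f at 0 has rank 1. Corank 1: A-series; mu = 3 gives A_3.

3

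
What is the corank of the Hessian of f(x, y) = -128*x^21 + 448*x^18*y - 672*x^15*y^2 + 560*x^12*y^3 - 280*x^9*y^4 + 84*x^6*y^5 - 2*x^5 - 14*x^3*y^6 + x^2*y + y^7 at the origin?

Hessian at 0 has rank 0.

2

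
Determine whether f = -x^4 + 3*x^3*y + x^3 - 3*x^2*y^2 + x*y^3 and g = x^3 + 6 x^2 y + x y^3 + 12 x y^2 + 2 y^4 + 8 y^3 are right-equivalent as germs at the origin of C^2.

The Hessian of f at 0 is [[0, 0], [0, 0]] with rank 0, so corank 2. A Groebner basis of the Jacobian ideal J(f) in C{x,y} is {3*x^2 + y^4 + y^3, x^3, x^2*y - x^2 - y^3/3, -2*x^2 + x*y^2 - 2*y^3/3}; counting standard monomials gives mu = 7. Corank 2; j^3 = x^3 is a perfect cube, so E-series; the 4-jet and mu = 7 give E_7. The Hessian of g at 0 is [[0, 0], [0, 0]] with rank 0, so corank 2. A Groebner basis of the Jacobian ideal J(g) in C{x,y} is {x^3 + 6*x^2*y + 48*x^2 + 192*x*y + 192*y^2, -6*x^2 + x*y^2 - 24*x*y - 24*y^2, 3*x^2 + 12*x*y + y^3 + 12*y^2}; counting standard monomials gives mu = 7. Corank 2; j^3 = (x + 2*y)^3 is a perfect cube, so E-series; the 4-jet and mu = 7 give E_7. Both have type E_7, hence right-equivalent.

Yes.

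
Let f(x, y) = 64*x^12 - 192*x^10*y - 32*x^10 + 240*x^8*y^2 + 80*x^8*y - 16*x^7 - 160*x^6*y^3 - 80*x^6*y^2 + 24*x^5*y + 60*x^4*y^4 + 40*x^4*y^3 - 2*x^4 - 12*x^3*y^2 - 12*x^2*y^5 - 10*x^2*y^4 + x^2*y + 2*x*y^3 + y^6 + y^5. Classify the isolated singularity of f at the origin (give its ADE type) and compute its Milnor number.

The Hessian of f at 0 is [[0, 0], [0, 0]] with rank 0, so corank 2. A Groebner basis of the Jacobian ideal J(f) in C{x,y} is {x^3, x^2*y + x^2/6 + x*y^2/6, x*y + y^3}; counting standard monomials gives mu = 7. Corank 2; j^3 = x^2*y has shape L^2 M (L != M), so D-series; mu = 7 gives D_7.

Type D7, Milnor number mu = 7.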